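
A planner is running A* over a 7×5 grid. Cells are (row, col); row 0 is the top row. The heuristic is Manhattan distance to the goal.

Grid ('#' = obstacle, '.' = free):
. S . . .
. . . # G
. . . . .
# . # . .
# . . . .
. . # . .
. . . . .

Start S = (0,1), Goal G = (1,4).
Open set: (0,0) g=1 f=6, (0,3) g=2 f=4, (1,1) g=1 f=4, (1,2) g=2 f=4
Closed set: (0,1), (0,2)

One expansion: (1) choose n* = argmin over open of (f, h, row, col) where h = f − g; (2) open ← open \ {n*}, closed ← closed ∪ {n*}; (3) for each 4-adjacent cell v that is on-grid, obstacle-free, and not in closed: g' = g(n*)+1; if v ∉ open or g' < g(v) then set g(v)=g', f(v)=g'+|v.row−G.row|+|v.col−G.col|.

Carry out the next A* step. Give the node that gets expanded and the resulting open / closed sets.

expanded=(0,3); open=[(0,0) g=1 f=6, (0,4) g=3 f=4, (1,1) g=1 f=4, (1,2) g=2 f=4]; closed=[(0,1), (0,2), (0,3)]

step 1: expand (0,3) (f=4, h=2) → closed; open now [(0,0) g=1 f=6, (0,4) g=3 f=4, (1,1) g=1 f=4, (1,2) g=2 f=4]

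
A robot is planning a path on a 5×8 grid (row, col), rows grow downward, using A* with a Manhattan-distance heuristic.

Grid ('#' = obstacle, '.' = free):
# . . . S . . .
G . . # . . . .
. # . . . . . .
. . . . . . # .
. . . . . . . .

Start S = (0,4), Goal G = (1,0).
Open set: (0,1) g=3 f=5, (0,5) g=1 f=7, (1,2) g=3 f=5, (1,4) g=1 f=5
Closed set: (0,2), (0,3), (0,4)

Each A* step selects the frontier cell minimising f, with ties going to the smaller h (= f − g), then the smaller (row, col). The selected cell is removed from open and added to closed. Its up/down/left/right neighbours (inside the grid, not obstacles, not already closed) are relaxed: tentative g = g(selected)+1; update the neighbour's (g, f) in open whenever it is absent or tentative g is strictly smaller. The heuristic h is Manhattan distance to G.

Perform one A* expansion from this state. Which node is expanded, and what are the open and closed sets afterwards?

expanded=(0,1); open=[(0,5) g=1 f=7, (1,1) g=4 f=5, (1,2) g=3 f=5, (1,4) g=1 f=5]; closed=[(0,1), (0,2), (0,3), (0,4)]

step 1: expand (0,1) (f=5, h=2) → closed; open now [(0,5) g=1 f=7, (1,1) g=4 f=5, (1,2) g=3 f=5, (1,4) g=1 f=5]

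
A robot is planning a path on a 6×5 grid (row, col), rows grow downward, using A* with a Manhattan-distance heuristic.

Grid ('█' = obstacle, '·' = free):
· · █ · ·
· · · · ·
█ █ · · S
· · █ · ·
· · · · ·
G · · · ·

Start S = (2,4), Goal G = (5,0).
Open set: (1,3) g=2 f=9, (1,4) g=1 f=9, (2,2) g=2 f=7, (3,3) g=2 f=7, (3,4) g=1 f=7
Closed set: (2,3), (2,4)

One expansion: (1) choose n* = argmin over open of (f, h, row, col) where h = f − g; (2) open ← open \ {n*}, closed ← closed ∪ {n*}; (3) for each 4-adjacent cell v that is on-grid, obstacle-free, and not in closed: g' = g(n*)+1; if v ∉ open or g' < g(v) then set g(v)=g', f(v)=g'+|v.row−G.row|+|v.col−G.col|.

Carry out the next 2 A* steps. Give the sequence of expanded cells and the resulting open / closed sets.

order=[(2,2) → (3,3)]; open=[(1,2) g=3 f=9, (1,3) g=2 f=9, (1,4) g=1 f=9, (3,4) g=1 f=7, (4,3) g=3 f=7]; closed=[(2,2), (2,3), (2,4), (3,3)]

step 1: expand (2,2) (f=7, h=5) → closed; open now [(1,2) g=3 f=9, (1,3) g=2 f=9, (1,4) g=1 f=9, (3,3) g=2 f=7, (3,4) g=1 f=7]
step 2: expand (3,3) (f=7, h=5) → closed; open now [(1,2) g=3 f=9, (1,3) g=2 f=9, (1,4) g=1 f=9, (3,4) g=1 f=7, (4,3) g=3 f=7]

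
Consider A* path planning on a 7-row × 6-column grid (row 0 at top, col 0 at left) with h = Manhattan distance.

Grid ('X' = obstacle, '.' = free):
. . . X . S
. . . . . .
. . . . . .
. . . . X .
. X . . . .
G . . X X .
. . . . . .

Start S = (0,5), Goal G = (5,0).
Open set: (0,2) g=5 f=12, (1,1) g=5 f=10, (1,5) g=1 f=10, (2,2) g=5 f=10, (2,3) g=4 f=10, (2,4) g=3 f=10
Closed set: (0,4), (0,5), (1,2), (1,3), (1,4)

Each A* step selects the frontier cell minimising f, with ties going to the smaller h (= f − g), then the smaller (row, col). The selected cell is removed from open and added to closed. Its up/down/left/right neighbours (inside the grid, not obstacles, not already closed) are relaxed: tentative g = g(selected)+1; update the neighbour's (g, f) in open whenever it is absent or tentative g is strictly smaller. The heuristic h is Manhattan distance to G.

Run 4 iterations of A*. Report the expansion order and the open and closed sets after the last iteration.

order=[(1,1) → (1,0) → (2,0) → (3,0)]; open=[(0,0) g=7 f=12, (0,1) g=6 f=12, (0,2) g=5 f=12, (1,5) g=1 f=10, (2,1) g=6 f=10, (2,2) g=5 f=10, (2,3) g=4 f=10, (2,4) g=3 f=10, (3,1) g=9 f=12, (4,0) g=9 f=10]; closed=[(0,4), (0,5), (1,0), (1,1), (1,2), (1,3), (1,4), (2,0), (3,0)]

step 1: expand (1,1) (f=10, h=5) → closed; open now [(0,1) g=6 f=12, (0,2) g=5 f=12, (1,0) g=6 f=10, (1,5) g=1 f=10, (2,1) g=6 f=10, (2,2) g=5 f=10, (2,3) g=4 f=10, (2,4) g=3 f=10]
step 2: expand (1,0) (f=10, h=4) → closed; open now [(0,0) g=7 f=12, (0,1) g=6 f=12, (0,2) g=5 f=12, (1,5) g=1 f=10, (2,0) g=7 f=10, (2,1) g=6 f=10, (2,2) g=5 f=10, (2,3) g=4 f=10, (2,4) g=3 f=10]
step 3: expand (2,0) (f=10, h=3) → closed; open now [(0,0) g=7 f=12, (0,1) g=6 f=12, (0,2) g=5 f=12, (1,5) g=1 f=10, (2,1) g=6 f=10, (2,2) g=5 f=10, (2,3) g=4 f=10, (2,4) g=3 f=10, (3,0) g=8 f=10]
step 4: expand (3,0) (f=10, h=2) → closed; open now [(0,0) g=7 f=12, (0,1) g=6 f=12, (0,2) g=5 f=12, (1,5) g=1 f=10, (2,1) g=6 f=10, (2,2) g=5 f=10, (2,3) g=4 f=10, (2,4) g=3 f=10, (3,1) g=9 f=12, (4,0) g=9 f=10]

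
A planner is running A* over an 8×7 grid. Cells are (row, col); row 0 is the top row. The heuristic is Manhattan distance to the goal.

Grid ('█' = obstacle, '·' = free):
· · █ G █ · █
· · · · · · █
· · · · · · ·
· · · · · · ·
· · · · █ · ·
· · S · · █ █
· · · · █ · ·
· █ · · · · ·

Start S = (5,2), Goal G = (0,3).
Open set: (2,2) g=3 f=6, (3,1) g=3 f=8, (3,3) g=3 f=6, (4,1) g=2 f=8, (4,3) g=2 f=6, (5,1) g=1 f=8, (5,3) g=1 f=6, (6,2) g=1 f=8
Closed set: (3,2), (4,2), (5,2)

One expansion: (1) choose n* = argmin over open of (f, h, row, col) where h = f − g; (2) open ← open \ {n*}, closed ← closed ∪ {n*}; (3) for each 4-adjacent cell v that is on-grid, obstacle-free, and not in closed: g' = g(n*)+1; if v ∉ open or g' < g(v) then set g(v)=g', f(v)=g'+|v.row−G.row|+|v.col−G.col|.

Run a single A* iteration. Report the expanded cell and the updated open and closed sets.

step 1: expand (2,2) (f=6, h=3) → closed; open now [(1,2) g=4 f=6, (2,1) g=4 f=8, (2,3) g=4 f=6, (3,1) g=3 f=8, (3,3) g=3 f=6, (4,1) g=2 f=8, (4,3) g=2 f=6, (5,1) g=1 f=8, (5,3) g=1 f=6, (6,2) g=1 f=8]

expanded=(2,2); open=[(1,2) g=4 f=6, (2,1) g=4 f=8, (2,3) g=4 f=6, (3,1) g=3 f=8, (3,3) g=3 f=6, (4,1) g=2 f=8, (4,3) g=2 f=6, (5,1) g=1 f=8, (5,3) g=1 f=6, (6,2) g=1 f=8]; closed=[(2,2), (3,2), (4,2), (5,2)]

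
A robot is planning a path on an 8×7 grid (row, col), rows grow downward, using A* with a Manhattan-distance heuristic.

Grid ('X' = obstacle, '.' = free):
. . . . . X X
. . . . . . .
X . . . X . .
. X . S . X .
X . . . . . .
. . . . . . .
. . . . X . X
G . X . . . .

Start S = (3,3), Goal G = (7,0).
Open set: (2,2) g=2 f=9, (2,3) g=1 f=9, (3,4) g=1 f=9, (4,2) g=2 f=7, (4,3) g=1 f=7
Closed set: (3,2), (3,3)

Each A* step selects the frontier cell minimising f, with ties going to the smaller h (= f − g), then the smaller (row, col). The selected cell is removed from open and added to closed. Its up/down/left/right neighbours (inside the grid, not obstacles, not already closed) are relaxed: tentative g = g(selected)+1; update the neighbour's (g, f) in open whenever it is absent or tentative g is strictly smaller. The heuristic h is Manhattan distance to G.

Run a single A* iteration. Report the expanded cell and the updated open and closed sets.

expanded=(4,2); open=[(2,2) g=2 f=9, (2,3) g=1 f=9, (3,4) g=1 f=9, (4,1) g=3 f=7, (4,3) g=1 f=7, (5,2) g=3 f=7]; closed=[(3,2), (3,3), (4,2)]

step 1: expand (4,2) (f=7, h=5) → closed; open now [(2,2) g=2 f=9, (2,3) g=1 f=9, (3,4) g=1 f=9, (4,1) g=3 f=7, (4,3) g=1 f=7, (5,2) g=3 f=7]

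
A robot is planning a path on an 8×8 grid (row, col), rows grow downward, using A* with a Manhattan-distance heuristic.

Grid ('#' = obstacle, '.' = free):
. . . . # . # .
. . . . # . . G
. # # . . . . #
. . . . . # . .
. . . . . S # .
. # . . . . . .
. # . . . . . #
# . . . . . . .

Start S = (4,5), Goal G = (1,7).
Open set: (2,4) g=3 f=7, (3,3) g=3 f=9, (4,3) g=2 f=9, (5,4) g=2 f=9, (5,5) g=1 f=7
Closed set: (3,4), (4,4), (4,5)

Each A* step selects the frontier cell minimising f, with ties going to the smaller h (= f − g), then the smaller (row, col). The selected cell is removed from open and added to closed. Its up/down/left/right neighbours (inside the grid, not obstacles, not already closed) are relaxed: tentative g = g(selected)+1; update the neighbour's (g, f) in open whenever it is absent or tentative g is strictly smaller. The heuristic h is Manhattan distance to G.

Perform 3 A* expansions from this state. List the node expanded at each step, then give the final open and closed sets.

order=[(2,4) → (2,5) → (1,5)]; open=[(0,5) g=6 f=9, (1,6) g=6 f=7, (2,3) g=4 f=9, (2,6) g=5 f=7, (3,3) g=3 f=9, (4,3) g=2 f=9, (5,4) g=2 f=9, (5,5) g=1 f=7]; closed=[(1,5), (2,4), (2,5), (3,4), (4,4), (4,5)]

step 1: expand (2,4) (f=7, h=4) → closed; open now [(2,3) g=4 f=9, (2,5) g=4 f=7, (3,3) g=3 f=9, (4,3) g=2 f=9, (5,4) g=2 f=9, (5,5) g=1 f=7]
step 2: expand (2,5) (f=7, h=3) → closed; open now [(1,5) g=5 f=7, (2,3) g=4 f=9, (2,6) g=5 f=7, (3,3) g=3 f=9, (4,3) g=2 f=9, (5,4) g=2 f=9, (5,5) g=1 f=7]
step 3: expand (1,5) (f=7, h=2) → closed; open now [(0,5) g=6 f=9, (1,6) g=6 f=7, (2,3) g=4 f=9, (2,6) g=5 f=7, (3,3) g=3 f=9, (4,3) g=2 f=9, (5,4) g=2 f=9, (5,5) g=1 f=7]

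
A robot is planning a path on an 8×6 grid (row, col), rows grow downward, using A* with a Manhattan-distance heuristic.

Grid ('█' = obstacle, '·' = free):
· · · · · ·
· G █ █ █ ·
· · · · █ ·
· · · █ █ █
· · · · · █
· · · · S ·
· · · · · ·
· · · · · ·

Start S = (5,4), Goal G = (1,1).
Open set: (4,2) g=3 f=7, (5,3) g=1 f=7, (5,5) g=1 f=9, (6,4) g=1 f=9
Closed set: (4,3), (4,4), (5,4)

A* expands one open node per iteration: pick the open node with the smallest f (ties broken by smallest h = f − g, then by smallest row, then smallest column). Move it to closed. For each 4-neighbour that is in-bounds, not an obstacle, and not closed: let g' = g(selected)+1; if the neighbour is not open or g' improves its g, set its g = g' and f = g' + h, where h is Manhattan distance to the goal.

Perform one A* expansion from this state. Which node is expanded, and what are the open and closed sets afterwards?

step 1: expand (4,2) (f=7, h=4) → closed; open now [(3,2) g=4 f=7, (4,1) g=4 f=7, (5,2) g=4 f=9, (5,3) g=1 f=7, (5,5) g=1 f=9, (6,4) g=1 f=9]

expanded=(4,2); open=[(3,2) g=4 f=7, (4,1) g=4 f=7, (5,2) g=4 f=9, (5,3) g=1 f=7, (5,5) g=1 f=9, (6,4) g=1 f=9]; closed=[(4,2), (4,3), (4,4), (5,4)]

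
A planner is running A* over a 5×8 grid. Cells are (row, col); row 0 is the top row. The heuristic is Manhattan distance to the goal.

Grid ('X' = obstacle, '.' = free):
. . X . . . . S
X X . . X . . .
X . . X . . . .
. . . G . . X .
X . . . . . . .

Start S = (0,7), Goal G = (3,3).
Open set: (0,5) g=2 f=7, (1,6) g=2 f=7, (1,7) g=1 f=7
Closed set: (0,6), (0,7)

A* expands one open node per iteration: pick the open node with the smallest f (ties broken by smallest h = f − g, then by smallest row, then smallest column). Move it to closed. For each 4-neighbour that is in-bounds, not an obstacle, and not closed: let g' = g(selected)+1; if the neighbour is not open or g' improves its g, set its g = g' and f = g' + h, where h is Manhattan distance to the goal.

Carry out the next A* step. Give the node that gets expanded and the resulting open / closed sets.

expanded=(0,5); open=[(0,4) g=3 f=7, (1,5) g=3 f=7, (1,6) g=2 f=7, (1,7) g=1 f=7]; closed=[(0,5), (0,6), (0,7)]

step 1: expand (0,5) (f=7, h=5) → closed; open now [(0,4) g=3 f=7, (1,5) g=3 f=7, (1,6) g=2 f=7, (1,7) g=1 f=7]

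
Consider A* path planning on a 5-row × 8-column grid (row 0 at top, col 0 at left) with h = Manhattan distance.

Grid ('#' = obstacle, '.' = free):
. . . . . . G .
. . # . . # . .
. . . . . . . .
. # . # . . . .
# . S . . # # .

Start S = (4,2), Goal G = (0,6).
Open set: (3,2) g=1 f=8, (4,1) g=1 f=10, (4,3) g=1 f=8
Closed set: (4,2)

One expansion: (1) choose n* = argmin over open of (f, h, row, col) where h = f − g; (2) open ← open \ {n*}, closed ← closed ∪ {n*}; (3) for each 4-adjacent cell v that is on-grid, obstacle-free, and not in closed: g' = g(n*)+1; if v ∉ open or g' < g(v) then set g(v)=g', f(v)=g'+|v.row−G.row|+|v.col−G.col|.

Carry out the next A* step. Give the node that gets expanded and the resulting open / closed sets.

expanded=(3,2); open=[(2,2) g=2 f=8, (4,1) g=1 f=10, (4,3) g=1 f=8]; closed=[(3,2), (4,2)]

step 1: expand (3,2) (f=8, h=7) → closed; open now [(2,2) g=2 f=8, (4,1) g=1 f=10, (4,3) g=1 f=8]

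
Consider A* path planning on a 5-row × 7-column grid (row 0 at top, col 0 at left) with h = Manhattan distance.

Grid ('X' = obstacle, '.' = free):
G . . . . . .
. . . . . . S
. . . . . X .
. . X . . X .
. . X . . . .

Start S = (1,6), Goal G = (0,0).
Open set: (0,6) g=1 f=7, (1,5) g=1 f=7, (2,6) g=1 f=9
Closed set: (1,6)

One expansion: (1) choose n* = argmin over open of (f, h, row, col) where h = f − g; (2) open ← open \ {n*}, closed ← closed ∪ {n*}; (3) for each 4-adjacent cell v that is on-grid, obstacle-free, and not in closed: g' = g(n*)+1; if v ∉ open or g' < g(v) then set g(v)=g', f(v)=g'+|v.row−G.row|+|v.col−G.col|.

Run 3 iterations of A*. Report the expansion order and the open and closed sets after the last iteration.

order=[(0,6) → (0,5) → (0,4)]; open=[(0,3) g=4 f=7, (1,4) g=4 f=9, (1,5) g=1 f=7, (2,6) g=1 f=9]; closed=[(0,4), (0,5), (0,6), (1,6)]

step 1: expand (0,6) (f=7, h=6) → closed; open now [(0,5) g=2 f=7, (1,5) g=1 f=7, (2,6) g=1 f=9]
step 2: expand (0,5) (f=7, h=5) → closed; open now [(0,4) g=3 f=7, (1,5) g=1 f=7, (2,6) g=1 f=9]
step 3: expand (0,4) (f=7, h=4) → closed; open now [(0,3) g=4 f=7, (1,4) g=4 f=9, (1,5) g=1 f=7, (2,6) g=1 f=9]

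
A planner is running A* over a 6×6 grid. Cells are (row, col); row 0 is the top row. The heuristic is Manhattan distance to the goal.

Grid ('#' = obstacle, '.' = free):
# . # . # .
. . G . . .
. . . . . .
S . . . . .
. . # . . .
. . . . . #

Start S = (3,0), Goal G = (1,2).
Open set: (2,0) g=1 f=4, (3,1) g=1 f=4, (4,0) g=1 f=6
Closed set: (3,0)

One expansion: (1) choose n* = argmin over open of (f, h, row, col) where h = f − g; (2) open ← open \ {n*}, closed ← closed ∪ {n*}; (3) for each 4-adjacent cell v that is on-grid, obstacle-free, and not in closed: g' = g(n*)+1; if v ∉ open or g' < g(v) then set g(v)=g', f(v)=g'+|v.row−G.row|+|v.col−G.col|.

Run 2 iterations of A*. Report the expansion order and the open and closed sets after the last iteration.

order=[(2,0) → (1,0)]; open=[(1,1) g=3 f=4, (2,1) g=2 f=4, (3,1) g=1 f=4, (4,0) g=1 f=6]; closed=[(1,0), (2,0), (3,0)]

step 1: expand (2,0) (f=4, h=3) → closed; open now [(1,0) g=2 f=4, (2,1) g=2 f=4, (3,1) g=1 f=4, (4,0) g=1 f=6]
step 2: expand (1,0) (f=4, h=2) → closed; open now [(1,1) g=3 f=4, (2,1) g=2 f=4, (3,1) g=1 f=4, (4,0) g=1 f=6]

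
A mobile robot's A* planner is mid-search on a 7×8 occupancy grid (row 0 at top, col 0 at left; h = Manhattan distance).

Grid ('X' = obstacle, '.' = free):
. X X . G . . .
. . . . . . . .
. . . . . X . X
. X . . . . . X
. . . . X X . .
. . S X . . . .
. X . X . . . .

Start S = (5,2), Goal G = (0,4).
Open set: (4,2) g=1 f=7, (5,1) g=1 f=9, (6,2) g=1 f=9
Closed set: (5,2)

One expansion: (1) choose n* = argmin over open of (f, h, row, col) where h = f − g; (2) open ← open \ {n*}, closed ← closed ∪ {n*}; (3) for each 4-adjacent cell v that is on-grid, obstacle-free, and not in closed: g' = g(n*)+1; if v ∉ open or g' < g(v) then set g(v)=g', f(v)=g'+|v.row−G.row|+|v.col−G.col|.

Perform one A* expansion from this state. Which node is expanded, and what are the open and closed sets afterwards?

expanded=(4,2); open=[(3,2) g=2 f=7, (4,1) g=2 f=9, (4,3) g=2 f=7, (5,1) g=1 f=9, (6,2) g=1 f=9]; closed=[(4,2), (5,2)]

step 1: expand (4,2) (f=7, h=6) → closed; open now [(3,2) g=2 f=7, (4,1) g=2 f=9, (4,3) g=2 f=7, (5,1) g=1 f=9, (6,2) g=1 f=9]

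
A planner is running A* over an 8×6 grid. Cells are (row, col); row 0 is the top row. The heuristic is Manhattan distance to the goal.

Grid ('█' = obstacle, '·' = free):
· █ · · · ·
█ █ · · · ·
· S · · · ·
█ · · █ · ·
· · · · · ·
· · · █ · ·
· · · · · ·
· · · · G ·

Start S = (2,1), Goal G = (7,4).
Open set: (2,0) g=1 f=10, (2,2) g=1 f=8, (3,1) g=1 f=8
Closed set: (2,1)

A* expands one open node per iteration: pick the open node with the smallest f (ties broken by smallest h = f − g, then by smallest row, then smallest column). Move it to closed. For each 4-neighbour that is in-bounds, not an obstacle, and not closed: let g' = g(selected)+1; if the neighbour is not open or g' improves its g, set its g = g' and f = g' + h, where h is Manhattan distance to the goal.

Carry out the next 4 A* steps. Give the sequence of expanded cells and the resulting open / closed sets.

order=[(2,2) → (2,3) → (2,4) → (3,4)]; open=[(1,2) g=2 f=10, (1,3) g=3 f=10, (1,4) g=4 f=10, (2,0) g=1 f=10, (2,5) g=4 f=10, (3,1) g=1 f=8, (3,2) g=2 f=8, (3,5) g=5 f=10, (4,4) g=5 f=8]; closed=[(2,1), (2,2), (2,3), (2,4), (3,4)]

step 1: expand (2,2) (f=8, h=7) → closed; open now [(1,2) g=2 f=10, (2,0) g=1 f=10, (2,3) g=2 f=8, (3,1) g=1 f=8, (3,2) g=2 f=8]
step 2: expand (2,3) (f=8, h=6) → closed; open now [(1,2) g=2 f=10, (1,3) g=3 f=10, (2,0) g=1 f=10, (2,4) g=3 f=8, (3,1) g=1 f=8, (3,2) g=2 f=8]
step 3: expand (2,4) (f=8, h=5) → closed; open now [(1,2) g=2 f=10, (1,3) g=3 f=10, (1,4) g=4 f=10, (2,0) g=1 f=10, (2,5) g=4 f=10, (3,1) g=1 f=8, (3,2) g=2 f=8, (3,4) g=4 f=8]
step 4: expand (3,4) (f=8, h=4) → closed; open now [(1,2) g=2 f=10, (1,3) g=3 f=10, (1,4) g=4 f=10, (2,0) g=1 f=10, (2,5) g=4 f=10, (3,1) g=1 f=8, (3,2) g=2 f=8, (3,5) g=5 f=10, (4,4) g=5 f=8]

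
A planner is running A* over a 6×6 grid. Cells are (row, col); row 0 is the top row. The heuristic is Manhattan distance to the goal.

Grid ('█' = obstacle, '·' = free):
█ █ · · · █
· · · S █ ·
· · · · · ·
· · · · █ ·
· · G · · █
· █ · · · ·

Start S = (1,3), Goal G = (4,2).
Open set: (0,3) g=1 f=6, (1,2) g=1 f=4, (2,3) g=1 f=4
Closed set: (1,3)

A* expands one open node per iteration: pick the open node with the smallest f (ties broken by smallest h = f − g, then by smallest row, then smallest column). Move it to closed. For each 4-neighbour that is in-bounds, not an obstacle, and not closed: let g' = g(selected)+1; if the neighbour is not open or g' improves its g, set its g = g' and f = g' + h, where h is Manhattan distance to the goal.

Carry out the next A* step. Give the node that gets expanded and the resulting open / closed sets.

expanded=(1,2); open=[(0,2) g=2 f=6, (0,3) g=1 f=6, (1,1) g=2 f=6, (2,2) g=2 f=4, (2,3) g=1 f=4]; closed=[(1,2), (1,3)]

step 1: expand (1,2) (f=4, h=3) → closed; open now [(0,2) g=2 f=6, (0,3) g=1 f=6, (1,1) g=2 f=6, (2,2) g=2 f=4, (2,3) g=1 f=4]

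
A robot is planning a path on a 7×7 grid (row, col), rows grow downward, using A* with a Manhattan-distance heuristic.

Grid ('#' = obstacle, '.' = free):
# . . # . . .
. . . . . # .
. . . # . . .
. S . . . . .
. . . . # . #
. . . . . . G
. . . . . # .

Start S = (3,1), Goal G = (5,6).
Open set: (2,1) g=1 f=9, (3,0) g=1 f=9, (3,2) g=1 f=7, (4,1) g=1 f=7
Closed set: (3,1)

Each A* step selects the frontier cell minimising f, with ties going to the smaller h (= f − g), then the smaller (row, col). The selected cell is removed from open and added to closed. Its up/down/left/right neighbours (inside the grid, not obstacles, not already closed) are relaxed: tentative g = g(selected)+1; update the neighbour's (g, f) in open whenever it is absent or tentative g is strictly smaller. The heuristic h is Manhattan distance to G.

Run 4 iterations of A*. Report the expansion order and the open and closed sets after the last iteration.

order=[(3,2) → (3,3) → (3,4) → (3,5)]; open=[(2,1) g=1 f=9, (2,2) g=2 f=9, (2,4) g=4 f=9, (2,5) g=5 f=9, (3,0) g=1 f=9, (3,6) g=5 f=7, (4,1) g=1 f=7, (4,2) g=2 f=7, (4,3) g=3 f=7, (4,5) g=5 f=7]; closed=[(3,1), (3,2), (3,3), (3,4), (3,5)]

step 1: expand (3,2) (f=7, h=6) → closed; open now [(2,1) g=1 f=9, (2,2) g=2 f=9, (3,0) g=1 f=9, (3,3) g=2 f=7, (4,1) g=1 f=7, (4,2) g=2 f=7]
step 2: expand (3,3) (f=7, h=5) → closed; open now [(2,1) g=1 f=9, (2,2) g=2 f=9, (3,0) g=1 f=9, (3,4) g=3 f=7, (4,1) g=1 f=7, (4,2) g=2 f=7, (4,3) g=3 f=7]
step 3: expand (3,4) (f=7, h=4) → closed; open now [(2,1) g=1 f=9, (2,2) g=2 f=9, (2,4) g=4 f=9, (3,0) g=1 f=9, (3,5) g=4 f=7, (4,1) g=1 f=7, (4,2) g=2 f=7, (4,3) g=3 f=7]
step 4: expand (3,5) (f=7, h=3) → closed; open now [(2,1) g=1 f=9, (2,2) g=2 f=9, (2,4) g=4 f=9, (2,5) g=5 f=9, (3,0) g=1 f=9, (3,6) g=5 f=7, (4,1) g=1 f=7, (4,2) g=2 f=7, (4,3) g=3 f=7, (4,5) g=5 f=7]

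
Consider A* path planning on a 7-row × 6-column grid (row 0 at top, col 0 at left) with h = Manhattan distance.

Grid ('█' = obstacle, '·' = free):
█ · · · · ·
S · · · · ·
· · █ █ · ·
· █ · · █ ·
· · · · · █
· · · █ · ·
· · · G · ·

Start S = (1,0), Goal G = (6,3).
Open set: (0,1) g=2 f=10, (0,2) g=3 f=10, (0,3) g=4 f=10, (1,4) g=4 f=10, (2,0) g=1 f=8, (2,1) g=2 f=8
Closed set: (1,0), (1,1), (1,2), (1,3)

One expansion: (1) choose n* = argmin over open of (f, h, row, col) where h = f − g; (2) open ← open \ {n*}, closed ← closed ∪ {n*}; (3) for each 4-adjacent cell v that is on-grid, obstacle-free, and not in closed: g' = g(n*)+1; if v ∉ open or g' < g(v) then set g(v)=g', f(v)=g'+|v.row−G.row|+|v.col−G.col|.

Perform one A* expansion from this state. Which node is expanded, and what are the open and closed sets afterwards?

expanded=(2,1); open=[(0,1) g=2 f=10, (0,2) g=3 f=10, (0,3) g=4 f=10, (1,4) g=4 f=10, (2,0) g=1 f=8]; closed=[(1,0), (1,1), (1,2), (1,3), (2,1)]

step 1: expand (2,1) (f=8, h=6) → closed; open now [(0,1) g=2 f=10, (0,2) g=3 f=10, (0,3) g=4 f=10, (1,4) g=4 f=10, (2,0) g=1 f=8]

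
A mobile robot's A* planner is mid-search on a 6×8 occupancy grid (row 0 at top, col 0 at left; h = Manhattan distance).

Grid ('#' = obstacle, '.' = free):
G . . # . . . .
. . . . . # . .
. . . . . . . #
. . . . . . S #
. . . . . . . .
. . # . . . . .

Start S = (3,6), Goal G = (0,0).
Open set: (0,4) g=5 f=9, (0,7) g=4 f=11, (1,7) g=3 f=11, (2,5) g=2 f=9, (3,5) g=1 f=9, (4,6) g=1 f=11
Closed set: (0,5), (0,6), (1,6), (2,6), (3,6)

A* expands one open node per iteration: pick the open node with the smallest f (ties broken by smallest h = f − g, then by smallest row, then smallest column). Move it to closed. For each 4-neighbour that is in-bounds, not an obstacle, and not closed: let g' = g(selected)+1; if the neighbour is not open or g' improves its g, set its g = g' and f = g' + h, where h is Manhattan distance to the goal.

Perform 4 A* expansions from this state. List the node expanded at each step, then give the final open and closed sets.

step 1: expand (0,4) (f=9, h=4) → closed; open now [(0,7) g=4 f=11, (1,4) g=6 f=11, (1,7) g=3 f=11, (2,5) g=2 f=9, (3,5) g=1 f=9, (4,6) g=1 f=11]
step 2: expand (2,5) (f=9, h=7) → closed; open now [(0,7) g=4 f=11, (1,4) g=6 f=11, (1,7) g=3 f=11, (2,4) g=3 f=9, (3,5) g=1 f=9, (4,6) g=1 f=11]
step 3: expand (2,4) (f=9, h=6) → closed; open now [(0,7) g=4 f=11, (1,4) g=4 f=9, (1,7) g=3 f=11, (2,3) g=4 f=9, (3,4) g=4 f=11, (3,5) g=1 f=9, (4,6) g=1 f=11]
step 4: expand (1,4) (f=9, h=5) → closed; open now [(0,7) g=4 f=11, (1,3) g=5 f=9, (1,7) g=3 f=11, (2,3) g=4 f=9, (3,4) g=4 f=11, (3,5) g=1 f=9, (4,6) g=1 f=11]

order=[(0,4) → (2,5) → (2,4) → (1,4)]; open=[(0,7) g=4 f=11, (1,3) g=5 f=9, (1,7) g=3 f=11, (2,3) g=4 f=9, (3,4) g=4 f=11, (3,5) g=1 f=9, (4,6) g=1 f=11]; closed=[(0,4), (0,5), (0,6), (1,4), (1,6), (2,4), (2,5), (2,6), (3,6)]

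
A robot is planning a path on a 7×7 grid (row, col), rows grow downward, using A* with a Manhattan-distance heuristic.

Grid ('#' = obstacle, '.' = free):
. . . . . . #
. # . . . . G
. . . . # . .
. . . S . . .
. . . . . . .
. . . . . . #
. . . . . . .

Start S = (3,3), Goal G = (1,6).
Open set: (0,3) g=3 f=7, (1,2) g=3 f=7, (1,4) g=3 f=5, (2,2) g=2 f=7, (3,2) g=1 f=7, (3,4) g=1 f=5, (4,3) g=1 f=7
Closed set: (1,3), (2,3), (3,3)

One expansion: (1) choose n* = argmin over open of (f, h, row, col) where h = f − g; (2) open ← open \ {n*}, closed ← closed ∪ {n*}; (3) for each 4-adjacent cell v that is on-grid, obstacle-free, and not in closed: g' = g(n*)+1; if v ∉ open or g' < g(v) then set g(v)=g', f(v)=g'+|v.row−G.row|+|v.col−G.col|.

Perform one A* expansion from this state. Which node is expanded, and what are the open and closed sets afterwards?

expanded=(1,4); open=[(0,3) g=3 f=7, (0,4) g=4 f=7, (1,2) g=3 f=7, (1,5) g=4 f=5, (2,2) g=2 f=7, (3,2) g=1 f=7, (3,4) g=1 f=5, (4,3) g=1 f=7]; closed=[(1,3), (1,4), (2,3), (3,3)]

step 1: expand (1,4) (f=5, h=2) → closed; open now [(0,3) g=3 f=7, (0,4) g=4 f=7, (1,2) g=3 f=7, (1,5) g=4 f=5, (2,2) g=2 f=7, (3,2) g=1 f=7, (3,4) g=1 f=5, (4,3) g=1 f=7]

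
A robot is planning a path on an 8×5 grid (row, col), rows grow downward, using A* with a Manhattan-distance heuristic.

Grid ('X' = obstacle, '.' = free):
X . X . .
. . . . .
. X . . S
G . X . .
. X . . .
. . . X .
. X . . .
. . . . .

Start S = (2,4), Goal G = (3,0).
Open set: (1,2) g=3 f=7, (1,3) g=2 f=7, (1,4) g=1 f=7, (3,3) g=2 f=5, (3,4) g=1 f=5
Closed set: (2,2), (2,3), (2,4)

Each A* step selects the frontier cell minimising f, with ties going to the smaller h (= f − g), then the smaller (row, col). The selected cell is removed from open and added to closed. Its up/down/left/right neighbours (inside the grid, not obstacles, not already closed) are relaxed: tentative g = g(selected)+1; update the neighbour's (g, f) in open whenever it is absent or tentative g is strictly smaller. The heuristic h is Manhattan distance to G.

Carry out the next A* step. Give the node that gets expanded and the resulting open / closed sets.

expanded=(3,3); open=[(1,2) g=3 f=7, (1,3) g=2 f=7, (1,4) g=1 f=7, (3,4) g=1 f=5, (4,3) g=3 f=7]; closed=[(2,2), (2,3), (2,4), (3,3)]

step 1: expand (3,3) (f=5, h=3) → closed; open now [(1,2) g=3 f=7, (1,3) g=2 f=7, (1,4) g=1 f=7, (3,4) g=1 f=5, (4,3) g=3 f=7]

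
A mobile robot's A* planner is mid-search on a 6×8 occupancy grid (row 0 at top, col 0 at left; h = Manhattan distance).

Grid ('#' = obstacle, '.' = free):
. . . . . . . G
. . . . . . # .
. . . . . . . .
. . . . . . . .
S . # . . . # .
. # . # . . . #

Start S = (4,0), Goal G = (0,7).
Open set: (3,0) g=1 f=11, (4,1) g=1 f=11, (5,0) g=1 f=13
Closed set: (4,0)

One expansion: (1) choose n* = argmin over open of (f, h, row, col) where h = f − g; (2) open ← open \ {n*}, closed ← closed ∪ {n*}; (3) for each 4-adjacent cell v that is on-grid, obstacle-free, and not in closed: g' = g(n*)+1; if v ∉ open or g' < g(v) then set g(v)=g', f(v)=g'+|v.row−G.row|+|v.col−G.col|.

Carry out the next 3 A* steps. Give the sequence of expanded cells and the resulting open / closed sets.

step 1: expand (3,0) (f=11, h=10) → closed; open now [(2,0) g=2 f=11, (3,1) g=2 f=11, (4,1) g=1 f=11, (5,0) g=1 f=13]
step 2: expand (2,0) (f=11, h=9) → closed; open now [(1,0) g=3 f=11, (2,1) g=3 f=11, (3,1) g=2 f=11, (4,1) g=1 f=11, (5,0) g=1 f=13]
step 3: expand (1,0) (f=11, h=8) → closed; open now [(0,0) g=4 f=11, (1,1) g=4 f=11, (2,1) g=3 f=11, (3,1) g=2 f=11, (4,1) g=1 f=11, (5,0) g=1 f=13]

order=[(3,0) → (2,0) → (1,0)]; open=[(0,0) g=4 f=11, (1,1) g=4 f=11, (2,1) g=3 f=11, (3,1) g=2 f=11, (4,1) g=1 f=11, (5,0) g=1 f=13]; closed=[(1,0), (2,0), (3,0), (4,0)]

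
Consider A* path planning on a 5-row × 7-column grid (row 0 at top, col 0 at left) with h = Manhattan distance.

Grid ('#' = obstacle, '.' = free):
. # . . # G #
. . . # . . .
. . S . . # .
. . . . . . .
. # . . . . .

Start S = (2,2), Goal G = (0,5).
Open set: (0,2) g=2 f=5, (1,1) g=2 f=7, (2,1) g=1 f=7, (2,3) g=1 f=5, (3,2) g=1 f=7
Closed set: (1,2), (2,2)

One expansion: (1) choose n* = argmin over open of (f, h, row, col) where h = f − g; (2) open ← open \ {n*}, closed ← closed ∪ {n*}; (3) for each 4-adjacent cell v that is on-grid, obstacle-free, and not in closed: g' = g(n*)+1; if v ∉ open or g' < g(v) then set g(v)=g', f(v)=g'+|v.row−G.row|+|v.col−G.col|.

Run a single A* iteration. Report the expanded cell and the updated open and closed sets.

step 1: expand (0,2) (f=5, h=3) → closed; open now [(0,3) g=3 f=5, (1,1) g=2 f=7, (2,1) g=1 f=7, (2,3) g=1 f=5, (3,2) g=1 f=7]

expanded=(0,2); open=[(0,3) g=3 f=5, (1,1) g=2 f=7, (2,1) g=1 f=7, (2,3) g=1 f=5, (3,2) g=1 f=7]; closed=[(0,2), (1,2), (2,2)]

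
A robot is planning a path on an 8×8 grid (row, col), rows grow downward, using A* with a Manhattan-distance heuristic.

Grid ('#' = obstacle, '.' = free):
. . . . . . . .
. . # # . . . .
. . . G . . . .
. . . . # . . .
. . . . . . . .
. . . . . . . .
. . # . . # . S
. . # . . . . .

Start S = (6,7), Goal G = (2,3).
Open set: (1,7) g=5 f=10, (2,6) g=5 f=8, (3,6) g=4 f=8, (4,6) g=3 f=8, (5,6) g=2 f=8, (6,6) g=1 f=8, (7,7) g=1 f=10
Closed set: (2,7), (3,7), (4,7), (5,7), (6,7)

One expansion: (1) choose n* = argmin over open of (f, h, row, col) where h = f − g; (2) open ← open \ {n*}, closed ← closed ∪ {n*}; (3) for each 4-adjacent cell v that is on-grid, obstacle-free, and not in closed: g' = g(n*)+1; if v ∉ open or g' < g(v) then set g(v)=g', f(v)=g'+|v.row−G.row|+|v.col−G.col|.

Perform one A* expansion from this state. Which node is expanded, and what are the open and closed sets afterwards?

expanded=(2,6); open=[(1,6) g=6 f=10, (1,7) g=5 f=10, (2,5) g=6 f=8, (3,6) g=4 f=8, (4,6) g=3 f=8, (5,6) g=2 f=8, (6,6) g=1 f=8, (7,7) g=1 f=10]; closed=[(2,6), (2,7), (3,7), (4,7), (5,7), (6,7)]

step 1: expand (2,6) (f=8, h=3) → closed; open now [(1,6) g=6 f=10, (1,7) g=5 f=10, (2,5) g=6 f=8, (3,6) g=4 f=8, (4,6) g=3 f=8, (5,6) g=2 f=8, (6,6) g=1 f=8, (7,7) g=1 f=10]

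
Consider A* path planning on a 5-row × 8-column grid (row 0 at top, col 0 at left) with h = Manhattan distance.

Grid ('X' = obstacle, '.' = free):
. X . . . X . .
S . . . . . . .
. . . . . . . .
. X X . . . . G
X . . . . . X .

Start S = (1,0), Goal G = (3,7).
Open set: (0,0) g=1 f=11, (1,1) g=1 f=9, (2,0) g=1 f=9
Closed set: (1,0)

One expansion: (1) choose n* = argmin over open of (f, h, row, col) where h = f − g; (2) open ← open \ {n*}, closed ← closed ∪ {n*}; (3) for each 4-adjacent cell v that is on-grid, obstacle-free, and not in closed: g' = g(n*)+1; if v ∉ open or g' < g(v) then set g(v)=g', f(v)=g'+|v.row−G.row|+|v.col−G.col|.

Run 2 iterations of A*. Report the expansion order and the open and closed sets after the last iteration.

order=[(1,1) → (1,2)]; open=[(0,0) g=1 f=11, (0,2) g=3 f=11, (1,3) g=3 f=9, (2,0) g=1 f=9, (2,1) g=2 f=9, (2,2) g=3 f=9]; closed=[(1,0), (1,1), (1,2)]

step 1: expand (1,1) (f=9, h=8) → closed; open now [(0,0) g=1 f=11, (1,2) g=2 f=9, (2,0) g=1 f=9, (2,1) g=2 f=9]
step 2: expand (1,2) (f=9, h=7) → closed; open now [(0,0) g=1 f=11, (0,2) g=3 f=11, (1,3) g=3 f=9, (2,0) g=1 f=9, (2,1) g=2 f=9, (2,2) g=3 f=9]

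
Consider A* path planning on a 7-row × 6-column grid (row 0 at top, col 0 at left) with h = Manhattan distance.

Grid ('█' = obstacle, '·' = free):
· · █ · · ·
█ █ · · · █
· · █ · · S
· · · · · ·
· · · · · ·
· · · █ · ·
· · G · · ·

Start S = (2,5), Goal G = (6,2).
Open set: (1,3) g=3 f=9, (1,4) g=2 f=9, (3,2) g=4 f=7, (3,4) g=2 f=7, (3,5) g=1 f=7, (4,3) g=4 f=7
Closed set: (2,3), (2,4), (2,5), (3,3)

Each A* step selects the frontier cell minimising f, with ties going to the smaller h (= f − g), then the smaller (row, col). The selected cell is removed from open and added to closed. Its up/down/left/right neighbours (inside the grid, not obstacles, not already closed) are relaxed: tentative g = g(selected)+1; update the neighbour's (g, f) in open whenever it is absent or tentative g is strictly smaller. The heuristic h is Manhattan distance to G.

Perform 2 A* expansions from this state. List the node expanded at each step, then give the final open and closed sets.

step 1: expand (3,2) (f=7, h=3) → closed; open now [(1,3) g=3 f=9, (1,4) g=2 f=9, (3,1) g=5 f=9, (3,4) g=2 f=7, (3,5) g=1 f=7, (4,2) g=5 f=7, (4,3) g=4 f=7]
step 2: expand (4,2) (f=7, h=2) → closed; open now [(1,3) g=3 f=9, (1,4) g=2 f=9, (3,1) g=5 f=9, (3,4) g=2 f=7, (3,5) g=1 f=7, (4,1) g=6 f=9, (4,3) g=4 f=7, (5,2) g=6 f=7]

order=[(3,2) → (4,2)]; open=[(1,3) g=3 f=9, (1,4) g=2 f=9, (3,1) g=5 f=9, (3,4) g=2 f=7, (3,5) g=1 f=7, (4,1) g=6 f=9, (4,3) g=4 f=7, (5,2) g=6 f=7]; closed=[(2,3), (2,4), (2,5), (3,2), (3,3), (4,2)]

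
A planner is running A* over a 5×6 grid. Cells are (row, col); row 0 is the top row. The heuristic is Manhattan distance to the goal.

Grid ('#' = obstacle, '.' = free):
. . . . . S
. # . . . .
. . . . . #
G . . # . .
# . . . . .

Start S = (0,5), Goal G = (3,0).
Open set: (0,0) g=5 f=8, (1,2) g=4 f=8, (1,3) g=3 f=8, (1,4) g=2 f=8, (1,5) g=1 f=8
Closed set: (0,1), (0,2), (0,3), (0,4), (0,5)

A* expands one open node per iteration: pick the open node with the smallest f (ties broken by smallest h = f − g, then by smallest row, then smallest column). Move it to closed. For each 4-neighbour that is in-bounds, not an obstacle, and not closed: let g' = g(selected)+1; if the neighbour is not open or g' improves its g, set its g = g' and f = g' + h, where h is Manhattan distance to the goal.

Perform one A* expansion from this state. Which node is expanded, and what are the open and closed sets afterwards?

step 1: expand (0,0) (f=8, h=3) → closed; open now [(1,0) g=6 f=8, (1,2) g=4 f=8, (1,3) g=3 f=8, (1,4) g=2 f=8, (1,5) g=1 f=8]

expanded=(0,0); open=[(1,0) g=6 f=8, (1,2) g=4 f=8, (1,3) g=3 f=8, (1,4) g=2 f=8, (1,5) g=1 f=8]; closed=[(0,0), (0,1), (0,2), (0,3), (0,4), (0,5)]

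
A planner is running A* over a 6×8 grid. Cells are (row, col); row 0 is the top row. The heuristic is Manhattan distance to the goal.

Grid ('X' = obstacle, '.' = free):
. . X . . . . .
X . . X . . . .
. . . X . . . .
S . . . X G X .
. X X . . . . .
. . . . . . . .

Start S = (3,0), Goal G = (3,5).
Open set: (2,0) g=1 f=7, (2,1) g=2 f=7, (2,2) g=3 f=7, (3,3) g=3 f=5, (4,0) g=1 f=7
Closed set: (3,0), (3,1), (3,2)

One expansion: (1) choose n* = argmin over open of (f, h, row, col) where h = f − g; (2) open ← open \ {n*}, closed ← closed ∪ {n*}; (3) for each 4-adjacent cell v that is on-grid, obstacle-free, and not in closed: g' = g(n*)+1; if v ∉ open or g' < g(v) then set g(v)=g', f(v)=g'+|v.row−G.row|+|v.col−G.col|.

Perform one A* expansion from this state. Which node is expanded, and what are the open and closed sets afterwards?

expanded=(3,3); open=[(2,0) g=1 f=7, (2,1) g=2 f=7, (2,2) g=3 f=7, (4,0) g=1 f=7, (4,3) g=4 f=7]; closed=[(3,0), (3,1), (3,2), (3,3)]

step 1: expand (3,3) (f=5, h=2) → closed; open now [(2,0) g=1 f=7, (2,1) g=2 f=7, (2,2) g=3 f=7, (4,0) g=1 f=7, (4,3) g=4 f=7]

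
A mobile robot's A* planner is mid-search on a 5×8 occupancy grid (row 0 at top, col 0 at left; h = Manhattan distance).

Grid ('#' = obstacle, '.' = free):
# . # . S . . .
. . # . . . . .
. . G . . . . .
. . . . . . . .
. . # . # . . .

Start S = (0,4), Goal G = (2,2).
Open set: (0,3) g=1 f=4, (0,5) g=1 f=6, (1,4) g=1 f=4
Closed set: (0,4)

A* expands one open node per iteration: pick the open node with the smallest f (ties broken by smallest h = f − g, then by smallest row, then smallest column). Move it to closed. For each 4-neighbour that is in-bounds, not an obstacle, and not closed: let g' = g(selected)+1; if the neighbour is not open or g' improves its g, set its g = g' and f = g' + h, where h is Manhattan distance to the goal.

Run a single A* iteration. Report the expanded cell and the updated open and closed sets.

expanded=(0,3); open=[(0,5) g=1 f=6, (1,3) g=2 f=4, (1,4) g=1 f=4]; closed=[(0,3), (0,4)]

step 1: expand (0,3) (f=4, h=3) → closed; open now [(0,5) g=1 f=6, (1,3) g=2 f=4, (1,4) g=1 f=4]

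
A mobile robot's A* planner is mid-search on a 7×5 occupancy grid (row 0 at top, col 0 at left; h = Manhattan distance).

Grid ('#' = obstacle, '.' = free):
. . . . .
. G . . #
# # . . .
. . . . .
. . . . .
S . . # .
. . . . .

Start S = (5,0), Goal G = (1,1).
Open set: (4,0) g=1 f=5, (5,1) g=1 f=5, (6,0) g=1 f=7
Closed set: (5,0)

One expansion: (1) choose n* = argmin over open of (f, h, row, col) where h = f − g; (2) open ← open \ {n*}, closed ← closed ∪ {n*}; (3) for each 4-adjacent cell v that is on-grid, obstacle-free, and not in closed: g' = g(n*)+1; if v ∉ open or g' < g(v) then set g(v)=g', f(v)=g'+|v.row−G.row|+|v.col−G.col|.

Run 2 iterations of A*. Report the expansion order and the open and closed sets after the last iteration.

step 1: expand (4,0) (f=5, h=4) → closed; open now [(3,0) g=2 f=5, (4,1) g=2 f=5, (5,1) g=1 f=5, (6,0) g=1 f=7]
step 2: expand (3,0) (f=5, h=3) → closed; open now [(3,1) g=3 f=5, (4,1) g=2 f=5, (5,1) g=1 f=5, (6,0) g=1 f=7]

order=[(4,0) → (3,0)]; open=[(3,1) g=3 f=5, (4,1) g=2 f=5, (5,1) g=1 f=5, (6,0) g=1 f=7]; closed=[(3,0), (4,0), (5,0)]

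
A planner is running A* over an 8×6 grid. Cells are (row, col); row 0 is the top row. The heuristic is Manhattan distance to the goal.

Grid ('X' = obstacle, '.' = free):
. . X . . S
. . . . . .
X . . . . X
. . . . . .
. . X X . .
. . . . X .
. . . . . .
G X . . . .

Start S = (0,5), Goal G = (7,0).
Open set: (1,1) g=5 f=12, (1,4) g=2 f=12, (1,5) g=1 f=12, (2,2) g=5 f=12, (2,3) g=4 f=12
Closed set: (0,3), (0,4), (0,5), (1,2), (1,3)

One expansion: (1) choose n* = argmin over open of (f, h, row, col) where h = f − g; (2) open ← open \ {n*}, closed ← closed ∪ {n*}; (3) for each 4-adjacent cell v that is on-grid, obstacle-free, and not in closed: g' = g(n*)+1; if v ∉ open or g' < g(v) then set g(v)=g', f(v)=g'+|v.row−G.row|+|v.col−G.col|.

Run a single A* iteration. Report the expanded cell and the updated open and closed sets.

step 1: expand (1,1) (f=12, h=7) → closed; open now [(0,1) g=6 f=14, (1,0) g=6 f=12, (1,4) g=2 f=12, (1,5) g=1 f=12, (2,1) g=6 f=12, (2,2) g=5 f=12, (2,3) g=4 f=12]

expanded=(1,1); open=[(0,1) g=6 f=14, (1,0) g=6 f=12, (1,4) g=2 f=12, (1,5) g=1 f=12, (2,1) g=6 f=12, (2,2) g=5 f=12, (2,3) g=4 f=12]; closed=[(0,3), (0,4), (0,5), (1,1), (1,2), (1,3)]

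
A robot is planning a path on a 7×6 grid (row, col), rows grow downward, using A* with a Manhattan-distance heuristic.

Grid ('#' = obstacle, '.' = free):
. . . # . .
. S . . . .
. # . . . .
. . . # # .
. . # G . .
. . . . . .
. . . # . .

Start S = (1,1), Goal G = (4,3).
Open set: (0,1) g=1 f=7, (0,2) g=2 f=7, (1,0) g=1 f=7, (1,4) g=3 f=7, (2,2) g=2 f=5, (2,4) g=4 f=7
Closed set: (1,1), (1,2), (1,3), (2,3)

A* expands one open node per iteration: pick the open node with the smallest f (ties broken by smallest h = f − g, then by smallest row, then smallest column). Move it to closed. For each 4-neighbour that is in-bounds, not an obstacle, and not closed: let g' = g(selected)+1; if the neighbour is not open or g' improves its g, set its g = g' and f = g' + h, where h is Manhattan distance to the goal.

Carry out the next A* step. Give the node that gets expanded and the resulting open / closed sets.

step 1: expand (2,2) (f=5, h=3) → closed; open now [(0,1) g=1 f=7, (0,2) g=2 f=7, (1,0) g=1 f=7, (1,4) g=3 f=7, (2,4) g=4 f=7, (3,2) g=3 f=5]

expanded=(2,2); open=[(0,1) g=1 f=7, (0,2) g=2 f=7, (1,0) g=1 f=7, (1,4) g=3 f=7, (2,4) g=4 f=7, (3,2) g=3 f=5]; closed=[(1,1), (1,2), (1,3), (2,2), (2,3)]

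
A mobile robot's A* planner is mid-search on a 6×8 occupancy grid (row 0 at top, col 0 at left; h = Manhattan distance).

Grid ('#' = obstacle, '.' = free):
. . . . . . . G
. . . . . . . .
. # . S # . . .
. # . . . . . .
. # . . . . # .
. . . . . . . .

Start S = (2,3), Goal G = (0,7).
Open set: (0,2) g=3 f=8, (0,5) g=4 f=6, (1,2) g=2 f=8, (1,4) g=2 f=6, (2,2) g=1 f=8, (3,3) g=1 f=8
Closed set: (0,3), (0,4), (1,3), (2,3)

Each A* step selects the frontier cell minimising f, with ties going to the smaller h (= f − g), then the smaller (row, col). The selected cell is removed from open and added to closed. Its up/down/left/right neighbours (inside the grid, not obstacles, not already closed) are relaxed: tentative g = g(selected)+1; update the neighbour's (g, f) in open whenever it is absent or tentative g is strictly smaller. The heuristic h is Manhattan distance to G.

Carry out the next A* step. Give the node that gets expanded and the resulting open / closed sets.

step 1: expand (0,5) (f=6, h=2) → closed; open now [(0,2) g=3 f=8, (0,6) g=5 f=6, (1,2) g=2 f=8, (1,4) g=2 f=6, (1,5) g=5 f=8, (2,2) g=1 f=8, (3,3) g=1 f=8]

expanded=(0,5); open=[(0,2) g=3 f=8, (0,6) g=5 f=6, (1,2) g=2 f=8, (1,4) g=2 f=6, (1,5) g=5 f=8, (2,2) g=1 f=8, (3,3) g=1 f=8]; closed=[(0,3), (0,4), (0,5), (1,3), (2,3)]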